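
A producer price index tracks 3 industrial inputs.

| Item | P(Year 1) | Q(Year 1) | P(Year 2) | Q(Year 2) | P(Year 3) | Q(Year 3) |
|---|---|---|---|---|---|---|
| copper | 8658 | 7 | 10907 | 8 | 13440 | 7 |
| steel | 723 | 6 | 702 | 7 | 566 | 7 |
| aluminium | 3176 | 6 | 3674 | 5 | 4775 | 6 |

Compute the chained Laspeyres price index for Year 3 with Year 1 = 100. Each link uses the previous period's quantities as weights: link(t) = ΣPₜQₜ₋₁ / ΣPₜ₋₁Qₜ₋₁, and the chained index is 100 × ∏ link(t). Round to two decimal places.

149.57

Link Year 1→Year 2:
ΣP(Year 2)Q(Year 1) = 10907×7 + 702×6 + 3674×6 = 76349 + 4212 + 22044 = 102605
ΣP(Year 1)Q(Year 1) = 8658×7 + 723×6 + 3176×6 = 60606 + 4338 + 19056 = 84000
link = 102605/84000 = 1.221488
Link Year 2→Year 3:
ΣP(Year 3)Q(Year 2) = 13440×8 + 566×7 + 4775×5 = 107520 + 3962 + 23875 = 135357
ΣP(Year 2)Q(Year 2) = 10907×8 + 702×7 + 3674×5 = 87256 + 4914 + 18370 = 110540
link = 135357/110540 = 1.224507
Chained index = 100 × 1.221488 × 1.224507 = 149.5721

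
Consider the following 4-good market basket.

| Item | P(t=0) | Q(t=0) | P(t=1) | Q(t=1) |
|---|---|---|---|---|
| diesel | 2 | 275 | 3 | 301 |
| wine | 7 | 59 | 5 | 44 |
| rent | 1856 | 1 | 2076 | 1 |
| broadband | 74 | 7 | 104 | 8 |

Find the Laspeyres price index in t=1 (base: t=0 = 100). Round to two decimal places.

Laspeyres price index uses base-period quantities as weights.
ΣP(t=1)·Q(t=0) = 3×275 + 5×59 + 2076×1 + 104×7 = 825 + 295 + 2076 + 728 = 3924
ΣP(t=0)·Q(t=0) = 2×275 + 7×59 + 1856×1 + 74×7 = 550 + 413 + 1856 + 518 = 3337
Index = 3924 / 3337 × 100 = 117.5907

117.59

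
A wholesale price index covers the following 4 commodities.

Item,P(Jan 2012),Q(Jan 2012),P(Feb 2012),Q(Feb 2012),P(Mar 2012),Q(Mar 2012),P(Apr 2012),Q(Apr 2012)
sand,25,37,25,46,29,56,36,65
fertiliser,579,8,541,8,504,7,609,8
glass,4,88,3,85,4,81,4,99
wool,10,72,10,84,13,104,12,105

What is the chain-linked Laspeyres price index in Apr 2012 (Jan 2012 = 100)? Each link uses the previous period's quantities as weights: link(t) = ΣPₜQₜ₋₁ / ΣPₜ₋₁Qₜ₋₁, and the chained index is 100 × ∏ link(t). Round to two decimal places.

111.89

Link Jan 2012→Feb 2012:
ΣP(Feb 2012)Q(Jan 2012) = 25×37 + 541×8 + 3×88 + 10×72 = 925 + 4328 + 264 + 720 = 6237
ΣP(Jan 2012)Q(Jan 2012) = 25×37 + 579×8 + 4×88 + 10×72 = 925 + 4632 + 352 + 720 = 6629
link = 6237/6629 = 0.940866
Link Feb 2012→Mar 2012:
ΣP(Mar 2012)Q(Feb 2012) = 29×46 + 504×8 + 4×85 + 13×84 = 1334 + 4032 + 340 + 1092 = 6798
ΣP(Feb 2012)Q(Feb 2012) = 25×46 + 541×8 + 3×85 + 10×84 = 1150 + 4328 + 255 + 840 = 6573
link = 6798/6573 = 1.034231
Link Mar 2012→Apr 2012:
ΣP(Apr 2012)Q(Mar 2012) = 36×56 + 609×7 + 4×81 + 12×104 = 2016 + 4263 + 324 + 1248 = 7851
ΣP(Mar 2012)Q(Mar 2012) = 29×56 + 504×7 + 4×81 + 13×104 = 1624 + 3528 + 324 + 1352 = 6828
link = 7851/6828 = 1.149824
Chained index = 100 × 0.940866 × 1.034231 × 1.149824 = 111.8862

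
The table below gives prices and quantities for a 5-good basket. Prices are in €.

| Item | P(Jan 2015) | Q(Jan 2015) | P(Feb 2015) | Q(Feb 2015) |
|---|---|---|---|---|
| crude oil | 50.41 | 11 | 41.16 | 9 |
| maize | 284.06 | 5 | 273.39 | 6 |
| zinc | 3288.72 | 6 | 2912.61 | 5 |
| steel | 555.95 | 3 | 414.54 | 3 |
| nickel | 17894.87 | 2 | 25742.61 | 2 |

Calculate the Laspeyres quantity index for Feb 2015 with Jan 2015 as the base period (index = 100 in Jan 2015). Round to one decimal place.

Laspeyres quantity index uses base-period prices as weights.
ΣP(Jan 2015)·Q(Feb 2015) = 50.41×9 + 284.06×6 + 3288.72×5 + 555.95×3 + 17894.87×2 = 453.69 + 1704.36 + 16443.6 + 1667.85 + 35789.74 = 56059.24
ΣP(Jan 2015)·Q(Jan 2015) = 50.41×11 + 284.06×5 + 3288.72×6 + 555.95×3 + 17894.87×2 = 554.51 + 1420.3 + 19732.32 + 1667.85 + 35789.74 = 59164.72
Index = 56059.24 / 59164.72 × 100 = 94.7511

94.8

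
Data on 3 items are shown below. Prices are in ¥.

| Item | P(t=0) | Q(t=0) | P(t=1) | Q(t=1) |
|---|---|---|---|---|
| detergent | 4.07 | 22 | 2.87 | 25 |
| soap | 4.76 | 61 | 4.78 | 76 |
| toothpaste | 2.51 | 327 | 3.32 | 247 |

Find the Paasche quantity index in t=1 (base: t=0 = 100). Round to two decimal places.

Paasche quantity index uses current-period prices as weights.
ΣP(t=1)·Q(t=1) = 2.87×25 + 4.78×76 + 3.32×247 = 71.75 + 363.28 + 820.04 = 1255.07
ΣP(t=1)·Q(t=0) = 2.87×22 + 4.78×61 + 3.32×327 = 63.14 + 291.58 + 1085.64 = 1440.36
Index = 1255.07 / 1440.36 × 100 = 87.1359

87.14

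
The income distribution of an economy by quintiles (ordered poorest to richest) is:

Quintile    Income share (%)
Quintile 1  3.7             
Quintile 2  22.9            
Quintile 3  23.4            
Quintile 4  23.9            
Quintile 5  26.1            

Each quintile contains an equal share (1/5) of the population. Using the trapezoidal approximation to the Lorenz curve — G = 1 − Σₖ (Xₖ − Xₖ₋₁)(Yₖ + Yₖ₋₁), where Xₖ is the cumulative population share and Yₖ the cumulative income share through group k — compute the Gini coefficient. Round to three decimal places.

0.183

Cumulative income shares Yₖ: 0.0370, 0.2660, 0.5000, 0.7390, 1.0000
Σ (Xₖ−Xₖ₋₁)(Yₖ+Yₖ₋₁) = (1/5)(0.0370+0.0000) + (1/5)(0.2660+0.0370) + (1/5)(0.5000+0.2660) + (1/5)(0.7390+0.5000) + (1/5)(1.0000+0.7390)
  = 0.0074 + 0.0606 + 0.1532 + 0.2478 + 0.3478 = 0.8168
G = 1 − 0.8168 = 0.1832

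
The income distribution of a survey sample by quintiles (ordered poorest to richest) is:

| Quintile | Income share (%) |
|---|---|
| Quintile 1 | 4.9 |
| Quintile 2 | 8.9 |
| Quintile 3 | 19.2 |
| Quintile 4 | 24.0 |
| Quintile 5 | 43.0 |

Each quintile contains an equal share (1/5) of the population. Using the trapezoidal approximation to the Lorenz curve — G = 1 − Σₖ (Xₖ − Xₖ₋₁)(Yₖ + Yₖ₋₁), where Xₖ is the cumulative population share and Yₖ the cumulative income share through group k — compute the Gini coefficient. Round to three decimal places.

Cumulative income shares Yₖ: 0.0490, 0.1380, 0.3300, 0.5700, 1.0000
Σ (Xₖ−Xₖ₋₁)(Yₖ+Yₖ₋₁) = (1/5)(0.0490+0.0000) + (1/5)(0.1380+0.0490) + (1/5)(0.3300+0.1380) + (1/5)(0.5700+0.3300) + (1/5)(1.0000+0.5700)
  = 0.0098 + 0.0374 + 0.0936 + 0.1800 + 0.3140 = 0.6348
G = 1 − 0.6348 = 0.3652

0.365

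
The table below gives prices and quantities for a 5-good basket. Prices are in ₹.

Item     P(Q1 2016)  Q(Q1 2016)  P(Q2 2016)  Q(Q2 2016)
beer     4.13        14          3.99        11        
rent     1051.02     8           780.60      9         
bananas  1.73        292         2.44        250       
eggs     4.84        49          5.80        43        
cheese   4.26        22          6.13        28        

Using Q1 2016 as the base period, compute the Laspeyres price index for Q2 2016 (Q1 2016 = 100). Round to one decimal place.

Laspeyres price index uses base-period quantities as weights.
ΣP(Q2 2016)·Q(Q1 2016) = 3.99×14 + 780.60×8 + 2.44×292 + 5.80×49 + 6.13×22 = 55.86 + 6244.8 + 712.48 + 284.2 + 134.86 = 7432.2
ΣP(Q1 2016)·Q(Q1 2016) = 4.13×14 + 1051.02×8 + 1.73×292 + 4.84×49 + 4.26×22 = 57.82 + 8408.16 + 505.16 + 237.16 + 93.72 = 9302.02
Index = 7432.2 / 9302.02 × 100 = 79.8988

79.9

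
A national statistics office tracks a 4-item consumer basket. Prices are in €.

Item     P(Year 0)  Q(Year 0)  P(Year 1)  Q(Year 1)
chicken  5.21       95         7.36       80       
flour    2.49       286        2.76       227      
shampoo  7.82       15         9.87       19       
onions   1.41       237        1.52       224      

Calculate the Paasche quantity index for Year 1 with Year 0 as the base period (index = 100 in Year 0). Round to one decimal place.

87.3

Paasche quantity index uses current-period prices as weights.
ΣP(Year 1)·Q(Year 1) = 7.36×80 + 2.76×227 + 9.87×19 + 1.52×224 = 588.8 + 626.52 + 187.53 + 340.48 = 1743.33
ΣP(Year 1)·Q(Year 0) = 7.36×95 + 2.76×286 + 9.87×15 + 1.52×237 = 699.2 + 789.36 + 148.05 + 360.24 = 1996.85
Index = 1743.33 / 1996.85 × 100 = 87.3040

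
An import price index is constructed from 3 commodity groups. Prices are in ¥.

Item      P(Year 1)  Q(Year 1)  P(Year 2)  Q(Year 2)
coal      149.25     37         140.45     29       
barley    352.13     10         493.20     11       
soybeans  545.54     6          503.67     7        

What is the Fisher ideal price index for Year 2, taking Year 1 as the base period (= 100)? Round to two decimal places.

Laspeyres component (base-period weights):
ΣP(Year 2)Q(Year 1) = 140.45×37 + 493.20×10 + 503.67×6 = 5196.65 + 4932 + 3022.02 = 13150.67
ΣP(Year 1)Q(Year 1) = 149.25×37 + 352.13×10 + 545.54×6 = 5522.25 + 3521.3 + 3273.24 = 12316.79
L = 13150.67 / 12316.79 × 100 = 106.7703
Paasche component (current-period weights):
ΣP(Year 2)Q(Year 2) = 140.45×29 + 493.20×11 + 503.67×7 = 4073.05 + 5425.2 + 3525.69 = 13023.94
ΣP(Year 1)Q(Year 2) = 149.25×29 + 352.13×11 + 545.54×7 = 4328.25 + 3873.43 + 3818.78 = 12020.46
P = 13023.94 / 12020.46 × 100 = 108.3481
Fisher = √(L × P) = √(106.7703 × 108.3481) = 107.5563

107.56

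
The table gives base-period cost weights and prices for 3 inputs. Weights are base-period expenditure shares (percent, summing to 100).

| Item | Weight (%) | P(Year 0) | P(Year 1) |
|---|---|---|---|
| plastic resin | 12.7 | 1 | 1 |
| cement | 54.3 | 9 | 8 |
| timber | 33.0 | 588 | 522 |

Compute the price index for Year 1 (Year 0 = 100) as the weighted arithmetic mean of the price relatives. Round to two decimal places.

90.26

plastic resin: 12.7 × (1/1) = 12.7 × 1.000000 = 12.7000
cement: 54.3 × (8/9) = 54.3 × 0.888889 = 48.2667
timber: 33.0 × (522/588) = 33.0 × 0.887755 = 29.2959
Index = Σ wᵢ·(p₁ᵢ/p₀ᵢ) = 12.7000 + 48.2667 + 29.2959 = 90.2626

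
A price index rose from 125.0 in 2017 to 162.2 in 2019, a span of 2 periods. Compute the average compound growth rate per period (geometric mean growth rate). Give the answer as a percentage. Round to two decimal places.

13.91%

Growth factor = (162.2/125.0)^(1/2) = (1.297600)^(1/2) = 1.139122
Growth rate = 1.139122 − 1 = 0.139122 = 13.9122%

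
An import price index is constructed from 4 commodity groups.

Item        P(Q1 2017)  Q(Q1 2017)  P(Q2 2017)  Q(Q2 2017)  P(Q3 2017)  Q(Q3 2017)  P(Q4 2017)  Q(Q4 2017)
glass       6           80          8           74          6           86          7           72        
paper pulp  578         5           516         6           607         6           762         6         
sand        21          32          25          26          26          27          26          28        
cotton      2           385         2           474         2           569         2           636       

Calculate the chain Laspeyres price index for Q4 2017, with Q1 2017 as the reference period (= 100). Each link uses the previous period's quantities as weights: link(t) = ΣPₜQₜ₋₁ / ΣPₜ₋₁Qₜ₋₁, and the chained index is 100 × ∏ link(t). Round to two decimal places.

Link Q1 2017→Q2 2017:
ΣP(Q2 2017)Q(Q1 2017) = 8×80 + 516×5 + 25×32 + 2×385 = 640 + 2580 + 800 + 770 = 4790
ΣP(Q1 2017)Q(Q1 2017) = 6×80 + 578×5 + 21×32 + 2×385 = 480 + 2890 + 672 + 770 = 4812
link = 4790/4812 = 0.995428
Link Q2 2017→Q3 2017:
ΣP(Q3 2017)Q(Q2 2017) = 6×74 + 607×6 + 26×26 + 2×474 = 444 + 3642 + 676 + 948 = 5710
ΣP(Q2 2017)Q(Q2 2017) = 8×74 + 516×6 + 25×26 + 2×474 = 592 + 3096 + 650 + 948 = 5286
link = 5710/5286 = 1.080212
Link Q3 2017→Q4 2017:
ΣP(Q4 2017)Q(Q3 2017) = 7×86 + 762×6 + 26×27 + 2×569 = 602 + 4572 + 702 + 1138 = 7014
ΣP(Q3 2017)Q(Q3 2017) = 6×86 + 607×6 + 26×27 + 2×569 = 516 + 3642 + 702 + 1138 = 5998
link = 7014/5998 = 1.169390
Chained index = 100 × 0.995428 × 1.080212 × 1.169390 = 125.7414

125.74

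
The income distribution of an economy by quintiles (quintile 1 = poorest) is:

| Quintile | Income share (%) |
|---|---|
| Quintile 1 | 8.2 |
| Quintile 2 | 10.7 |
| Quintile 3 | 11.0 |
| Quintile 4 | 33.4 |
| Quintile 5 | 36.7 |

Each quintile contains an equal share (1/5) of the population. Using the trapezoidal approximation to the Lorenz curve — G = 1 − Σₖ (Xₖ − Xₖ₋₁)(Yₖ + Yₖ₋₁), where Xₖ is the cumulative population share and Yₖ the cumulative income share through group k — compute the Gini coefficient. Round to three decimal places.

0.319

Cumulative income shares Yₖ: 0.0820, 0.1890, 0.2990, 0.6330, 1.0000
Σ (Xₖ−Xₖ₋₁)(Yₖ+Yₖ₋₁) = (1/5)(0.0820+0.0000) + (1/5)(0.1890+0.0820) + (1/5)(0.2990+0.1890) + (1/5)(0.6330+0.2990) + (1/5)(1.0000+0.6330)
  = 0.0164 + 0.0542 + 0.0976 + 0.1864 + 0.3266 = 0.6812
G = 1 − 0.6812 = 0.3188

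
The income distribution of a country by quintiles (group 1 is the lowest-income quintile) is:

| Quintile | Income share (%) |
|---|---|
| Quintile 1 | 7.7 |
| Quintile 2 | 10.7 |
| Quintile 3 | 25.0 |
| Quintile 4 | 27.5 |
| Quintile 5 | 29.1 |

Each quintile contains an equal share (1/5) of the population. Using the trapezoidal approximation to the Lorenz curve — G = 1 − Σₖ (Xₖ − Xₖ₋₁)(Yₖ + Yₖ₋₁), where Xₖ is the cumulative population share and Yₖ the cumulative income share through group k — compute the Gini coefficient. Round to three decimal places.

0.238

Cumulative income shares Yₖ: 0.0770, 0.1840, 0.4340, 0.7090, 1.0000
Σ (Xₖ−Xₖ₋₁)(Yₖ+Yₖ₋₁) = (1/5)(0.0770+0.0000) + (1/5)(0.1840+0.0770) + (1/5)(0.4340+0.1840) + (1/5)(0.7090+0.4340) + (1/5)(1.0000+0.7090)
  = 0.0154 + 0.0522 + 0.1236 + 0.2286 + 0.3418 = 0.7616
G = 1 − 0.7616 = 0.2384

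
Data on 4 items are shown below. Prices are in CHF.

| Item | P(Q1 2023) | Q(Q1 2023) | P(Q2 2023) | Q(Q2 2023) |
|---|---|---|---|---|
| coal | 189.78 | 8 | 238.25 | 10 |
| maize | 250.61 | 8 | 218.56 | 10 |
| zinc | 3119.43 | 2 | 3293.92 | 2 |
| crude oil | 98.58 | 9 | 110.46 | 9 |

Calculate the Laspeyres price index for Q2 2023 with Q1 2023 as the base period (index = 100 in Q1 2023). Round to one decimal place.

Laspeyres price index uses base-period quantities as weights.
ΣP(Q2 2023)·Q(Q1 2023) = 238.25×8 + 218.56×8 + 3293.92×2 + 110.46×9 = 1906 + 1748.48 + 6587.84 + 994.14 = 11236.46
ΣP(Q1 2023)·Q(Q1 2023) = 189.78×8 + 250.61×8 + 3119.43×2 + 98.58×9 = 1518.24 + 2004.88 + 6238.86 + 887.22 = 10649.2
Index = 11236.46 / 10649.2 × 100 = 105.5146

105.5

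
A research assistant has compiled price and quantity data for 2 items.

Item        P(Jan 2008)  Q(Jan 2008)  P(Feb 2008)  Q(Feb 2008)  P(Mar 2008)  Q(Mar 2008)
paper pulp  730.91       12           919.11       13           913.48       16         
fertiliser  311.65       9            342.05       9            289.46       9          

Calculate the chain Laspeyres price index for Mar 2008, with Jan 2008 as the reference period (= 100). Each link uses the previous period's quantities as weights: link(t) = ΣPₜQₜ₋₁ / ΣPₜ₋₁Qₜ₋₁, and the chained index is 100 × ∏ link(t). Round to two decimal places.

117.44

Link Jan 2008→Feb 2008:
ΣP(Feb 2008)Q(Jan 2008) = 919.11×12 + 342.05×9 = 11029.32 + 3078.45 = 14107.77
ΣP(Jan 2008)Q(Jan 2008) = 730.91×12 + 311.65×9 = 8770.92 + 2804.85 = 11575.77
link = 14107.77/11575.77 = 1.218733
Link Feb 2008→Mar 2008:
ΣP(Mar 2008)Q(Feb 2008) = 913.48×13 + 289.46×9 = 11875.24 + 2605.14 = 14480.38
ΣP(Feb 2008)Q(Feb 2008) = 919.11×13 + 342.05×9 = 11948.43 + 3078.45 = 15026.88
link = 14480.38/15026.88 = 0.963632
Chained index = 100 × 1.218733 × 0.963632 = 117.4410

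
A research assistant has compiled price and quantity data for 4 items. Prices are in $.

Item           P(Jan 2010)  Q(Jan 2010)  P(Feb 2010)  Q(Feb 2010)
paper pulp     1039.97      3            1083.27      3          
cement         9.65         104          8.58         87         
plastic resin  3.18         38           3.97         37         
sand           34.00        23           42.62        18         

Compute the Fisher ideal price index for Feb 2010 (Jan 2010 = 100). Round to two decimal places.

104.81

Laspeyres component (base-period weights):
ΣP(Feb 2010)Q(Jan 2010) = 1083.27×3 + 8.58×104 + 3.97×38 + 42.62×23 = 3249.81 + 892.32 + 150.86 + 980.26 = 5273.25
ΣP(Jan 2010)Q(Jan 2010) = 1039.97×3 + 9.65×104 + 3.18×38 + 34.00×23 = 3119.91 + 1003.6 + 120.84 + 782 = 5026.35
L = 5273.25 / 5026.35 × 100 = 104.9121
Paasche component (current-period weights):
ΣP(Feb 2010)Q(Feb 2010) = 1083.27×3 + 8.58×87 + 3.97×37 + 42.62×18 = 3249.81 + 746.46 + 146.89 + 767.16 = 4910.32
ΣP(Jan 2010)Q(Feb 2010) = 1039.97×3 + 9.65×87 + 3.18×37 + 34.00×18 = 3119.91 + 839.55 + 117.66 + 612 = 4689.12
P = 4910.32 / 4689.12 × 100 = 104.7173
Fisher = √(L × P) = √(104.9121 × 104.7173) = 104.8147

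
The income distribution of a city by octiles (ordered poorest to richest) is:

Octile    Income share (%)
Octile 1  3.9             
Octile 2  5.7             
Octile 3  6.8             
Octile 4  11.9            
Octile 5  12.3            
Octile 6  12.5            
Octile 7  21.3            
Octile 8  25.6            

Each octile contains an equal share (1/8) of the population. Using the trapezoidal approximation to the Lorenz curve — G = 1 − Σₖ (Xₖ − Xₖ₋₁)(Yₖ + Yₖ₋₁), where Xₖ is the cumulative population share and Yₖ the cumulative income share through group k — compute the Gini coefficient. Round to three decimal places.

0.309

Cumulative income shares Yₖ: 0.0390, 0.0960, 0.1640, 0.2830, 0.4060, 0.5310, 0.7440, 1.0000
Σ (Xₖ−Xₖ₋₁)(Yₖ+Yₖ₋₁) = (1/8)(0.0390+0.0000) + (1/8)(0.0960+0.0390) + (1/8)(0.1640+0.0960) + (1/8)(0.2830+0.1640) + (1/8)(0.4060+0.2830) + (1/8)(0.5310+0.4060) + (1/8)(0.7440+0.5310) + (1/8)(1.0000+0.7440)
  = 0.0049 + 0.0169 + 0.0325 + 0.0559 + 0.0861 + 0.1171 + 0.1594 + 0.2180 = 0.6907
G = 1 − 0.6907 = 0.3093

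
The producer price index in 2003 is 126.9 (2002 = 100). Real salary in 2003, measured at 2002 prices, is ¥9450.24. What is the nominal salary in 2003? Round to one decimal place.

11992.4

Nominal = Real × (Index/100) = 9450.24 × (126.9/100)
        = 9450.24 × 1.269 = 11992.3546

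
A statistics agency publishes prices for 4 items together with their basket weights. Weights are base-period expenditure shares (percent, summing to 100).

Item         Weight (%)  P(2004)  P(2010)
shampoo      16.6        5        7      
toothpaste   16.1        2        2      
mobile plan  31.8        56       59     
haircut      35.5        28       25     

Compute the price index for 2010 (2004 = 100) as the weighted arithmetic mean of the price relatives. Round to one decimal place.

shampoo: 16.6 × (7/5) = 16.6 × 1.400000 = 23.2400
toothpaste: 16.1 × (2/2) = 16.1 × 1.000000 = 16.1000
mobile plan: 31.8 × (59/56) = 31.8 × 1.053571 = 33.5036
haircut: 35.5 × (25/28) = 35.5 × 0.892857 = 31.6964
Index = Σ wᵢ·(p₁ᵢ/p₀ᵢ) = 23.2400 + 16.1000 + 33.5036 + 31.6964 = 104.5400

104.5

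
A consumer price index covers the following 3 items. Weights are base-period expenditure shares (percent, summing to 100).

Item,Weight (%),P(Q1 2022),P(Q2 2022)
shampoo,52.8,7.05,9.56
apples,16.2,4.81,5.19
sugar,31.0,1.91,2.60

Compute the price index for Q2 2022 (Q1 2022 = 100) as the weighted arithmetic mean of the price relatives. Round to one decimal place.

shampoo: 52.8 × (9.56/7.05) = 52.8 × 1.356028 = 71.5983
apples: 16.2 × (5.19/4.81) = 16.2 × 1.079002 = 17.4798
sugar: 31.0 × (2.60/1.91) = 31.0 × 1.361257 = 42.1990
Index = Σ wᵢ·(p₁ᵢ/p₀ᵢ) = 71.5983 + 17.4798 + 42.1990 = 131.2771

131.3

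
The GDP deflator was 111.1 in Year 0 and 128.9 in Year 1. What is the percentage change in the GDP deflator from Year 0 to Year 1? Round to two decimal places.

Change = (128.9 − 111.1) / 111.1 × 100
       = 17.8 / 111.1 × 100 = 16.0216%

16.02%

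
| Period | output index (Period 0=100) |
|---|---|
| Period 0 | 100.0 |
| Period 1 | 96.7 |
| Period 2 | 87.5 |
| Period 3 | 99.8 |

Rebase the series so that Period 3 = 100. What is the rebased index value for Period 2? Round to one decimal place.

87.7

Rebased(Period 2) = 87.5 / 99.8 × 100 = 87.6754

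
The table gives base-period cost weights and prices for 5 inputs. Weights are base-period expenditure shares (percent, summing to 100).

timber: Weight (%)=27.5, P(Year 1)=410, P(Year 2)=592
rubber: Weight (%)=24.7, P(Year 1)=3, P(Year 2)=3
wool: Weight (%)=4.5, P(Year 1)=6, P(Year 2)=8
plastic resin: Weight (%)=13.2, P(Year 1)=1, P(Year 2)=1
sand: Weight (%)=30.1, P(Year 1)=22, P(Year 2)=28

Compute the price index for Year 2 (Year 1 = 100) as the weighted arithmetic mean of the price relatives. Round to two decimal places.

timber: 27.5 × (592/410) = 27.5 × 1.443902 = 39.7073
rubber: 24.7 × (3/3) = 24.7 × 1.000000 = 24.7000
wool: 4.5 × (8/6) = 4.5 × 1.333333 = 6.0000
plastic resin: 13.2 × (1/1) = 13.2 × 1.000000 = 13.2000
sand: 30.1 × (28/22) = 30.1 × 1.272727 = 38.3091
Index = Σ wᵢ·(p₁ᵢ/p₀ᵢ) = 39.7073 + 24.7000 + 6.0000 + 13.2000 + 38.3091 = 121.9164

121.92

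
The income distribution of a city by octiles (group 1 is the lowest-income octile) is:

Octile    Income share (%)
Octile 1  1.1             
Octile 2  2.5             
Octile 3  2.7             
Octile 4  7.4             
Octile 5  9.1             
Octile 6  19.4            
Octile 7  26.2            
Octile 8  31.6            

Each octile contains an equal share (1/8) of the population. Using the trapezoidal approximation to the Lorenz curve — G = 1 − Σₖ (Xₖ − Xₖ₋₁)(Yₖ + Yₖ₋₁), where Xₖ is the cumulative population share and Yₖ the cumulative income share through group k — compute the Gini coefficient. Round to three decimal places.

0.480

Cumulative income shares Yₖ: 0.0110, 0.0360, 0.0630, 0.1370, 0.2280, 0.4220, 0.6840, 1.0000
Σ (Xₖ−Xₖ₋₁)(Yₖ+Yₖ₋₁) = (1/8)(0.0110+0.0000) + (1/8)(0.0360+0.0110) + (1/8)(0.0630+0.0360) + (1/8)(0.1370+0.0630) + (1/8)(0.2280+0.1370) + (1/8)(0.4220+0.2280) + (1/8)(0.6840+0.4220) + (1/8)(1.0000+0.6840)
  = 0.0014 + 0.0059 + 0.0124 + 0.0250 + 0.0456 + 0.0813 + 0.1382 + 0.2105 = 0.5202
G = 1 − 0.5202 = 0.4798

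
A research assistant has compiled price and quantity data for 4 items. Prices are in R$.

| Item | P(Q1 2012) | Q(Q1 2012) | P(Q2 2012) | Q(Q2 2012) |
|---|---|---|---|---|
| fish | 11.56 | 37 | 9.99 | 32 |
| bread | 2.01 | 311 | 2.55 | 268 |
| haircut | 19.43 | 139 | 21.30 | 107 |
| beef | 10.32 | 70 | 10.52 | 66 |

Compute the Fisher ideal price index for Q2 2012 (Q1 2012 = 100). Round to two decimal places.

Laspeyres component (base-period weights):
ΣP(Q2 2012)Q(Q1 2012) = 9.99×37 + 2.55×311 + 21.30×139 + 10.52×70 = 369.63 + 793.05 + 2960.7 + 736.4 = 4859.78
ΣP(Q1 2012)Q(Q1 2012) = 11.56×37 + 2.01×311 + 19.43×139 + 10.32×70 = 427.72 + 625.11 + 2700.77 + 722.4 = 4476
L = 4859.78 / 4476 × 100 = 108.5742
Paasche component (current-period weights):
ΣP(Q2 2012)Q(Q2 2012) = 9.99×32 + 2.55×268 + 21.30×107 + 10.52×66 = 319.68 + 683.4 + 2279.1 + 694.32 = 3976.5
ΣP(Q1 2012)Q(Q2 2012) = 11.56×32 + 2.01×268 + 19.43×107 + 10.32×66 = 369.92 + 538.68 + 2079.01 + 681.12 = 3668.73
P = 3976.5 / 3668.73 × 100 = 108.3890
Fisher = √(L × P) = √(108.5742 × 108.3890) = 108.4816

108.48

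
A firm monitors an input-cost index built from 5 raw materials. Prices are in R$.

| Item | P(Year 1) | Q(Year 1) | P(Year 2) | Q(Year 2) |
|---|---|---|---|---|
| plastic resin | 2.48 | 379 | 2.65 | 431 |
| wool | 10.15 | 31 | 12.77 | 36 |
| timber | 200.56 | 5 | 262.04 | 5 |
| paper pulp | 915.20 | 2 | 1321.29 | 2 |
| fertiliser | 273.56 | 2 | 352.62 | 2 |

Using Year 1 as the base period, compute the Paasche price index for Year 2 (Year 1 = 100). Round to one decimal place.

130.0

Paasche price index uses current-period quantities as weights.
ΣP(Year 2)·Q(Year 2) = 2.65×431 + 12.77×36 + 262.04×5 + 1321.29×2 + 352.62×2 = 1142.15 + 459.72 + 1310.2 + 2642.58 + 705.24 = 6259.89
ΣP(Year 1)·Q(Year 2) = 2.48×431 + 10.15×36 + 200.56×5 + 915.20×2 + 273.56×2 = 1068.88 + 365.4 + 1002.8 + 1830.4 + 547.12 = 4814.6
Index = 6259.89 / 4814.6 × 100 = 130.0189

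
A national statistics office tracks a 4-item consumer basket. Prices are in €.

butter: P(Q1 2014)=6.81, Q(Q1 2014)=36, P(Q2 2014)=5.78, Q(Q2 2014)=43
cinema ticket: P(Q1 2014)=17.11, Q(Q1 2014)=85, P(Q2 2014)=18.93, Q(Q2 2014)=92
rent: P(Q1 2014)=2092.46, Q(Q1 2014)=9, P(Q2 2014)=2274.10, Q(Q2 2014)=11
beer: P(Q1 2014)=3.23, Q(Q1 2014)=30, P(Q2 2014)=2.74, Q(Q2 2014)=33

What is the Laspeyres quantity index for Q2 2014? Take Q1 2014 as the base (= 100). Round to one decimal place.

121.1

Laspeyres quantity index uses base-period prices as weights.
ΣP(Q1 2014)·Q(Q2 2014) = 6.81×43 + 17.11×92 + 2092.46×11 + 3.23×33 = 292.83 + 1574.12 + 23017.06 + 106.59 = 24990.6
ΣP(Q1 2014)·Q(Q1 2014) = 6.81×36 + 17.11×85 + 2092.46×9 + 3.23×30 = 245.16 + 1454.35 + 18832.14 + 96.9 = 20628.55
Index = 24990.6 / 20628.55 × 100 = 121.1457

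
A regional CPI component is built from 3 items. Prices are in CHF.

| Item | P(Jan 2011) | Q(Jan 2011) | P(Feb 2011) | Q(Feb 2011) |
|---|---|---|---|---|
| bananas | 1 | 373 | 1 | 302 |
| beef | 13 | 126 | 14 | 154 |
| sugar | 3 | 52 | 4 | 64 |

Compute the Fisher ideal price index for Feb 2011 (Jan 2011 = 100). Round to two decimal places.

Laspeyres component (base-period weights):
ΣP(Feb 2011)Q(Jan 2011) = 1×373 + 14×126 + 4×52 = 373 + 1764 + 208 = 2345
ΣP(Jan 2011)Q(Jan 2011) = 1×373 + 13×126 + 3×52 = 373 + 1638 + 156 = 2167
L = 2345 / 2167 × 100 = 108.2141
Paasche component (current-period weights):
ΣP(Feb 2011)Q(Feb 2011) = 1×302 + 14×154 + 4×64 = 302 + 2156 + 256 = 2714
ΣP(Jan 2011)Q(Feb 2011) = 1×302 + 13×154 + 3×64 = 302 + 2002 + 192 = 2496
P = 2714 / 2496 × 100 = 108.7340
Fisher = √(L × P) = √(108.2141 × 108.7340) = 108.4737

108.47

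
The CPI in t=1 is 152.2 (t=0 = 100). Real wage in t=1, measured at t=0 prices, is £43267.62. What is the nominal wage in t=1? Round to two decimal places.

Nominal = Real × (Index/100) = 43267.62 × (152.2/100)
        = 43267.62 × 1.522 = 65853.3176

65853.32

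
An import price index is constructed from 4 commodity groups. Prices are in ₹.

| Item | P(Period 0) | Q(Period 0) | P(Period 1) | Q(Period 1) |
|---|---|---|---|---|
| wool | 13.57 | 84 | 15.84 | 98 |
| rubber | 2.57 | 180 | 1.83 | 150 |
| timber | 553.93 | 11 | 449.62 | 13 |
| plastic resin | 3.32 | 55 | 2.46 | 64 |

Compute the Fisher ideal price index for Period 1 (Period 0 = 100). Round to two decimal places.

85.66

Laspeyres component (base-period weights):
ΣP(Period 1)Q(Period 0) = 15.84×84 + 1.83×180 + 449.62×11 + 2.46×55 = 1330.56 + 329.4 + 4945.82 + 135.3 = 6741.08
ΣP(Period 0)Q(Period 0) = 13.57×84 + 2.57×180 + 553.93×11 + 3.32×55 = 1139.88 + 462.6 + 6093.23 + 182.6 = 7878.31
L = 6741.08 / 7878.31 × 100 = 85.5651
Paasche component (current-period weights):
ΣP(Period 1)Q(Period 1) = 15.84×98 + 1.83×150 + 449.62×13 + 2.46×64 = 1552.32 + 274.5 + 5845.06 + 157.44 = 7829.32
ΣP(Period 0)Q(Period 1) = 13.57×98 + 2.57×150 + 553.93×13 + 3.32×64 = 1329.86 + 385.5 + 7201.09 + 212.48 = 9128.93
P = 7829.32 / 9128.93 × 100 = 85.7638
Fisher = √(L × P) = √(85.5651 × 85.7638) = 85.6644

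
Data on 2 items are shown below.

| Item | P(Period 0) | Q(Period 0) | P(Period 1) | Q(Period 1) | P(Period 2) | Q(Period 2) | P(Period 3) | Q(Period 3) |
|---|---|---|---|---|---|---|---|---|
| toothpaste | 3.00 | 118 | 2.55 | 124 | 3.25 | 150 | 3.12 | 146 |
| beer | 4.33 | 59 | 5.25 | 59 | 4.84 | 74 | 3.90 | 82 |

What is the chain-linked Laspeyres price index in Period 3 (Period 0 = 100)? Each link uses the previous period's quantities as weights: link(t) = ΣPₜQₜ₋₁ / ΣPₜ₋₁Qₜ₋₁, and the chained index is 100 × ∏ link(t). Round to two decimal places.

98.61

Link Period 0→Period 1:
ΣP(Period 1)Q(Period 0) = 2.55×118 + 5.25×59 = 300.9 + 309.75 = 610.65
ΣP(Period 0)Q(Period 0) = 3.00×118 + 4.33×59 = 354 + 255.47 = 609.47
link = 610.65/609.47 = 1.001936
Link Period 1→Period 2:
ΣP(Period 2)Q(Period 1) = 3.25×124 + 4.84×59 = 403 + 285.56 = 688.56
ΣP(Period 1)Q(Period 1) = 2.55×124 + 5.25×59 = 316.2 + 309.75 = 625.95
link = 688.56/625.95 = 1.100024
Link Period 2→Period 3:
ΣP(Period 3)Q(Period 2) = 3.12×150 + 3.90×74 = 468 + 288.6 = 756.6
ΣP(Period 2)Q(Period 2) = 3.25×150 + 4.84×74 = 487.5 + 358.16 = 845.66
link = 756.6/845.66 = 0.894686
Chained index = 100 × 1.001936 × 1.100024 × 0.894686 = 98.6081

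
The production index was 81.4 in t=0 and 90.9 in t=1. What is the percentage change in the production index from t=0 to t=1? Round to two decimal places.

Change = (90.9 − 81.4) / 81.4 × 100
       = 9.5 / 81.4 × 100 = 11.6708%

11.67%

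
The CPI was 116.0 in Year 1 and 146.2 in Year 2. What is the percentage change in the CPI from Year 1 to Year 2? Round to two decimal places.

Change = (146.2 − 116.0) / 116.0 × 100
       = 30.2 / 116.0 × 100 = 26.0345%

26.03%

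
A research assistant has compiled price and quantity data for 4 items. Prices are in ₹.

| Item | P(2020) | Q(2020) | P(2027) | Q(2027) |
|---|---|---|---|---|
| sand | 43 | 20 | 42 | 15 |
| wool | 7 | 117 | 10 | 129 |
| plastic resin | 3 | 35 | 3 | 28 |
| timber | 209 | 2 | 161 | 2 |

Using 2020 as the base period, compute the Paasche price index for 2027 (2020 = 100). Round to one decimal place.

113.5

Paasche price index uses current-period quantities as weights.
ΣP(2027)·Q(2027) = 42×15 + 10×129 + 3×28 + 161×2 = 630 + 1290 + 84 + 322 = 2326
ΣP(2020)·Q(2027) = 43×15 + 7×129 + 3×28 + 209×2 = 645 + 903 + 84 + 418 = 2050
Index = 2326 / 2050 × 100 = 113.4634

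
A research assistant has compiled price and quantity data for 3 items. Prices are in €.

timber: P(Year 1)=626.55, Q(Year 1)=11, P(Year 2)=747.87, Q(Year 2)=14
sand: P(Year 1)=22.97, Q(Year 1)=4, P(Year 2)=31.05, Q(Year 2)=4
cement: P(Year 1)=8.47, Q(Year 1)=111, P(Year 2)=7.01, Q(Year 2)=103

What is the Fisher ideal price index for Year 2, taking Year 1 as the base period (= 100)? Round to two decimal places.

115.72

Laspeyres component (base-period weights):
ΣP(Year 2)Q(Year 1) = 747.87×11 + 31.05×4 + 7.01×111 = 8226.57 + 124.2 + 778.11 = 9128.88
ΣP(Year 1)Q(Year 1) = 626.55×11 + 22.97×4 + 8.47×111 = 6892.05 + 91.88 + 940.17 = 7924.1
L = 9128.88 / 7924.1 × 100 = 115.2040
Paasche component (current-period weights):
ΣP(Year 2)Q(Year 2) = 747.87×14 + 31.05×4 + 7.01×103 = 10470.18 + 124.2 + 722.03 = 11316.41
ΣP(Year 1)Q(Year 2) = 626.55×14 + 22.97×4 + 8.47×103 = 8771.7 + 91.88 + 872.41 = 9735.99
P = 11316.41 / 9735.99 × 100 = 116.2328
Fisher = √(L × P) = √(115.2040 × 116.2328) = 115.7172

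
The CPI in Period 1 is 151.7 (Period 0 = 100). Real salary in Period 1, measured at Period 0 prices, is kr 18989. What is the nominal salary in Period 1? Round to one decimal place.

Nominal = Real × (Index/100) = 18989 × (151.7/100)
        = 18989 × 1.517 = 28806.3130

28806.3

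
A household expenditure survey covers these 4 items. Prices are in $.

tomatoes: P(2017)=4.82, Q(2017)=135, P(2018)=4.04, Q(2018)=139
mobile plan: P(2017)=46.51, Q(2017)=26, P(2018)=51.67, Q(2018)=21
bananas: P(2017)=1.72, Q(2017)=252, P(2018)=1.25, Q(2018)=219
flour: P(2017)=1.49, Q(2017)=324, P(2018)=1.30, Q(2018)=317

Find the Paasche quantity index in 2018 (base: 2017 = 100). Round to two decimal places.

Paasche quantity index uses current-period prices as weights.
ΣP(2018)·Q(2018) = 4.04×139 + 51.67×21 + 1.25×219 + 1.30×317 = 561.56 + 1085.07 + 273.75 + 412.1 = 2332.48
ΣP(2018)·Q(2017) = 4.04×135 + 51.67×26 + 1.25×252 + 1.30×324 = 545.4 + 1343.42 + 315 + 421.2 = 2625.02
Index = 2332.48 / 2625.02 × 100 = 88.8557

88.86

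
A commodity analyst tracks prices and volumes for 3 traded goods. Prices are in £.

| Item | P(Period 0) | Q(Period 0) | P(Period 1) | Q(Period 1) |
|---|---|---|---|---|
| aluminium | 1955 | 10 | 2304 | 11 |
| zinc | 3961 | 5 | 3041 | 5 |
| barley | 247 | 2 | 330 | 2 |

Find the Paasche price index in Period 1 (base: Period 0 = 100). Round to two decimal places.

98.58

Paasche price index uses current-period quantities as weights.
ΣP(Period 1)·Q(Period 1) = 2304×11 + 3041×5 + 330×2 = 25344 + 15205 + 660 = 41209
ΣP(Period 0)·Q(Period 1) = 1955×11 + 3961×5 + 247×2 = 21505 + 19805 + 494 = 41804
Index = 41209 / 41804 × 100 = 98.5767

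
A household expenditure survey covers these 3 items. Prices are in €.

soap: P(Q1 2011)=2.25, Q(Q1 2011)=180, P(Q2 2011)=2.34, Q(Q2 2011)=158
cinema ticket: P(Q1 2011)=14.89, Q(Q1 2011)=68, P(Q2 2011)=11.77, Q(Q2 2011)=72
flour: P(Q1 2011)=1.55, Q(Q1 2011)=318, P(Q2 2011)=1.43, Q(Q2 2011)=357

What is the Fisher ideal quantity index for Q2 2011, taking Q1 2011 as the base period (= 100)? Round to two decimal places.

Laspeyres component (base-period weights):
ΣP(Q1 2011)Q(Q2 2011) = 2.25×158 + 14.89×72 + 1.55×357 = 355.5 + 1072.08 + 553.35 = 1980.93
ΣP(Q1 2011)Q(Q1 2011) = 2.25×180 + 14.89×68 + 1.55×318 = 405 + 1012.52 + 492.9 = 1910.42
L = 1980.93 / 1910.42 × 100 = 103.6908
Paasche component (current-period weights):
ΣP(Q2 2011)Q(Q2 2011) = 2.34×158 + 11.77×72 + 1.43×357 = 369.72 + 847.44 + 510.51 = 1727.67
ΣP(Q2 2011)Q(Q1 2011) = 2.34×180 + 11.77×68 + 1.43×318 = 421.2 + 800.36 + 454.74 = 1676.3
P = 1727.67 / 1676.3 × 100 = 103.0645
Fisher = √(L × P) = √(103.6908 × 103.0645) = 103.3772

103.38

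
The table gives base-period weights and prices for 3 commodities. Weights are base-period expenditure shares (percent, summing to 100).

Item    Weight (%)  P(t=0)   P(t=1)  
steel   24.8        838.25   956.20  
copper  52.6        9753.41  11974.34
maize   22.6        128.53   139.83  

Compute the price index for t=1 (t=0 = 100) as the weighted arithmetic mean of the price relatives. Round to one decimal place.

steel: 24.8 × (956.20/838.25) = 24.8 × 1.140710 = 28.2896
copper: 52.6 × (11974.34/9753.41) = 52.6 × 1.227708 = 64.5774
maize: 22.6 × (139.83/128.53) = 22.6 × 1.087917 = 24.5869
Index = Σ wᵢ·(p₁ᵢ/p₀ᵢ) = 28.2896 + 64.5774 + 24.5869 = 117.4540

117.5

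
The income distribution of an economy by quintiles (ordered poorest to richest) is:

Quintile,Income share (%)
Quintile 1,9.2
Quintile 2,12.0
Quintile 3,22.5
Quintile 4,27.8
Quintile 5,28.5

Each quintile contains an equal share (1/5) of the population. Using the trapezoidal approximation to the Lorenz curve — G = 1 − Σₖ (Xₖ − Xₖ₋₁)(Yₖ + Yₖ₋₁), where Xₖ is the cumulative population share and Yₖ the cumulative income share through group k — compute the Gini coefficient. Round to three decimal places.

Cumulative income shares Yₖ: 0.0920, 0.2120, 0.4370, 0.7150, 1.0000
Σ (Xₖ−Xₖ₋₁)(Yₖ+Yₖ₋₁) = (1/5)(0.0920+0.0000) + (1/5)(0.2120+0.0920) + (1/5)(0.4370+0.2120) + (1/5)(0.7150+0.4370) + (1/5)(1.0000+0.7150)
  = 0.0184 + 0.0608 + 0.1298 + 0.2304 + 0.3430 = 0.7824
G = 1 − 0.7824 = 0.2176

0.218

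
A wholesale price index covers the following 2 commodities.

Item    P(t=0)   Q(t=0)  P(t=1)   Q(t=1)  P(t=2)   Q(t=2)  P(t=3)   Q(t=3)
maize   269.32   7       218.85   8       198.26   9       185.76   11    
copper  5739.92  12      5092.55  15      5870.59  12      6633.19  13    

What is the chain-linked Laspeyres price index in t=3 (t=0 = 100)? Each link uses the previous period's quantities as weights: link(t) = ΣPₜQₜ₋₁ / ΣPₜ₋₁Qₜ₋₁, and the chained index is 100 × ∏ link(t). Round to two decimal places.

Link t=0→t=1:
ΣP(t=1)Q(t=0) = 218.85×7 + 5092.55×12 = 1531.95 + 61110.6 = 62642.55
ΣP(t=0)Q(t=0) = 269.32×7 + 5739.92×12 = 1885.24 + 68879.04 = 70764.28
link = 62642.55/70764.28 = 0.885228
Link t=1→t=2:
ΣP(t=2)Q(t=1) = 198.26×8 + 5870.59×15 = 1586.08 + 88058.85 = 89644.93
ΣP(t=1)Q(t=1) = 218.85×8 + 5092.55×15 = 1750.8 + 76388.25 = 78139.05
link = 89644.93/78139.05 = 1.147249
Link t=2→t=3:
ΣP(t=3)Q(t=2) = 185.76×9 + 6633.19×12 = 1671.84 + 79598.28 = 81270.12
ΣP(t=2)Q(t=2) = 198.26×9 + 5870.59×12 = 1784.34 + 70447.08 = 72231.42
link = 81270.12/72231.42 = 1.125135
Chained index = 100 × 0.885228 × 1.147249 × 1.125135 = 114.2662

114.27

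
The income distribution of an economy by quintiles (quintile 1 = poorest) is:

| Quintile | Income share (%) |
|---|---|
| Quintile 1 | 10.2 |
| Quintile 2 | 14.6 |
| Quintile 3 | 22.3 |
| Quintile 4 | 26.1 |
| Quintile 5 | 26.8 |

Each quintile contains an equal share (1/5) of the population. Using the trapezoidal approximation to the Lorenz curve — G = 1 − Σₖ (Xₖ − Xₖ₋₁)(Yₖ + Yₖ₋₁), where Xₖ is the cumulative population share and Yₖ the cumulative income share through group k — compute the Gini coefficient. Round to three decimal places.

0.179

Cumulative income shares Yₖ: 0.1020, 0.2480, 0.4710, 0.7320, 1.0000
Σ (Xₖ−Xₖ₋₁)(Yₖ+Yₖ₋₁) = (1/5)(0.1020+0.0000) + (1/5)(0.2480+0.1020) + (1/5)(0.4710+0.2480) + (1/5)(0.7320+0.4710) + (1/5)(1.0000+0.7320)
  = 0.0204 + 0.0700 + 0.1438 + 0.2406 + 0.3464 = 0.8212
G = 1 − 0.8212 = 0.1788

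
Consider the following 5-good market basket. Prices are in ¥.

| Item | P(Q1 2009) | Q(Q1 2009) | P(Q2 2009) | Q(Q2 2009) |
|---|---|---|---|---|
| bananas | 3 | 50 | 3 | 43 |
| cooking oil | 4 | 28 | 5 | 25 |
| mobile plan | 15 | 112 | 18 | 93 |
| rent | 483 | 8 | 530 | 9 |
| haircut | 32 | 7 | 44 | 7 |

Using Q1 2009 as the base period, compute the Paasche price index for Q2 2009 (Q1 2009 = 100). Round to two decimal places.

113.09

Paasche price index uses current-period quantities as weights.
ΣP(Q2 2009)·Q(Q2 2009) = 3×43 + 5×25 + 18×93 + 530×9 + 44×7 = 129 + 125 + 1674 + 4770 + 308 = 7006
ΣP(Q1 2009)·Q(Q2 2009) = 3×43 + 4×25 + 15×93 + 483×9 + 32×7 = 129 + 100 + 1395 + 4347 + 224 = 6195
Index = 7006 / 6195 × 100 = 113.0912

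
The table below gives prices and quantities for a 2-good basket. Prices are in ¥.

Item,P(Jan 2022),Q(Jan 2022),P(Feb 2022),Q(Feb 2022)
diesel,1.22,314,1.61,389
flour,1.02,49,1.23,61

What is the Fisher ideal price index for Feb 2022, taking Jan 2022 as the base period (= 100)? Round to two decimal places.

Laspeyres component (base-period weights):
ΣP(Feb 2022)Q(Jan 2022) = 1.61×314 + 1.23×49 = 505.54 + 60.27 = 565.81
ΣP(Jan 2022)Q(Jan 2022) = 1.22×314 + 1.02×49 = 383.08 + 49.98 = 433.06
L = 565.81 / 433.06 × 100 = 130.6540
Paasche component (current-period weights):
ΣP(Feb 2022)Q(Feb 2022) = 1.61×389 + 1.23×61 = 626.29 + 75.03 = 701.32
ΣP(Jan 2022)Q(Feb 2022) = 1.22×389 + 1.02×61 = 474.58 + 62.22 = 536.8
P = 701.32 / 536.8 × 100 = 130.6483
Fisher = √(L × P) = √(130.6540 × 130.6483) = 130.6511

130.65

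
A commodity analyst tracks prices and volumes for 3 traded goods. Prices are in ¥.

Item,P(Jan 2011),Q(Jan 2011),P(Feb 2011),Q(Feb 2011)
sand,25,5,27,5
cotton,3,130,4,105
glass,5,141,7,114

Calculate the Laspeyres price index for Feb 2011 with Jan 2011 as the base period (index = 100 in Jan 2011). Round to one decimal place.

134.6

Laspeyres price index uses base-period quantities as weights.
ΣP(Feb 2011)·Q(Jan 2011) = 27×5 + 4×130 + 7×141 = 135 + 520 + 987 = 1642
ΣP(Jan 2011)·Q(Jan 2011) = 25×5 + 3×130 + 5×141 = 125 + 390 + 705 = 1220
Index = 1642 / 1220 × 100 = 134.5902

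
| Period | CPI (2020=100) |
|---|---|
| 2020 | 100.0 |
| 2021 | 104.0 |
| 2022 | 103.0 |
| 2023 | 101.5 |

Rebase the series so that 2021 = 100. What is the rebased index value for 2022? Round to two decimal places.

Rebased(2022) = 103.0 / 104.0 × 100 = 99.0385

99.04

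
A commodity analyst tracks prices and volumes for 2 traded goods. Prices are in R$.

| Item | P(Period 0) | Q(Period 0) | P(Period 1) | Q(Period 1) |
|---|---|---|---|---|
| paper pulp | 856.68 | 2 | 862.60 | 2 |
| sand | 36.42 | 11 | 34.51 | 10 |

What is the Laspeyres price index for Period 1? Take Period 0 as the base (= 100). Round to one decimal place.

Laspeyres price index uses base-period quantities as weights.
ΣP(Period 1)·Q(Period 0) = 862.60×2 + 34.51×11 = 1725.2 + 379.61 = 2104.81
ΣP(Period 0)·Q(Period 0) = 856.68×2 + 36.42×11 = 1713.36 + 400.62 = 2113.98
Index = 2104.81 / 2113.98 × 100 = 99.5662

99.6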